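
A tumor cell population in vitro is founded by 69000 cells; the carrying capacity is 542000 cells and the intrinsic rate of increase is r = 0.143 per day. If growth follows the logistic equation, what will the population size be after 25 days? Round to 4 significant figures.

454700 cells

A = (K − N₀)/N₀ = (542000 − 69000)/69000 = 6.8551.
N(t) = K/(1 + A·e^(−rt)) = 542000/(1 + 6.8551×e^(−0.143×25)).
e^(−3.575) = 0.028015; denominator = 1 + 6.8551×0.028015 = 1.192.
N = 542000/1.192 = 454680.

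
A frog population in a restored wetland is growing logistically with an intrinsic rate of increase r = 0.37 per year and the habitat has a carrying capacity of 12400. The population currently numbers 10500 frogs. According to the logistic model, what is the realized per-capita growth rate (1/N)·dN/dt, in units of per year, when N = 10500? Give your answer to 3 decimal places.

(1/N)·dN/dt = r(1 − N/K) = 0.37 × (1 − 10500/12400).
= 0.37 × 0.15323 = 0.056694.

0.057 per year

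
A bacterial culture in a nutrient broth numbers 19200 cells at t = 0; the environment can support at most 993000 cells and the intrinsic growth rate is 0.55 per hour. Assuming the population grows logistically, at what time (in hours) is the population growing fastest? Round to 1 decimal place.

7.1 hours

Logistic growth is fastest at N = K/2 = 496500.
A = (K − N₀)/N₀ = 50.719. Set K/(1 + A·e^(−rt)) = K/2 → A·e^(−rt) = 1.
e^(−0.55t) = 1/50.719 = 0.0197166, so t = ln(50.719)/0.55 = 3.9263/0.55 = 7.1387.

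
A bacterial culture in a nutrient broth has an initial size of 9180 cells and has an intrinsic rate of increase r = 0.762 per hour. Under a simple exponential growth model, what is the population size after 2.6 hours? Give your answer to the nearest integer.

N(t) = N₀·e^(rt) = 9180 × e^(0.762×2.6) = 9180 × e^1.981.
e^1.981 ≈ 7.2514, so N ≈ 9180 × 7.2514 = 66568.2.

66568 cells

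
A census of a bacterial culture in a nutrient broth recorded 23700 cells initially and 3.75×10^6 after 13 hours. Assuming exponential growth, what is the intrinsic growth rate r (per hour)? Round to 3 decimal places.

0.390 per hour

From N(t) = N₀·e^(rt): e^(r·13) = 3.75×10^6/23700 = 158.23.
r·13 = ln(158.23) = 5.064, so r = 5.064/13 = 0.38954.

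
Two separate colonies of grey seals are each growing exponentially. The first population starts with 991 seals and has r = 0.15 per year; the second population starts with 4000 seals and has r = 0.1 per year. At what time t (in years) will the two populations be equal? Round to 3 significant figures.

27.9 years

Set 991·e^(0.15t) = 4000·e^(0.1t).
e^((0.15 − 0.1)t) = 4000/991 → e^(0.05·t) = 4.0363.
0.05·t = ln(4.0363) = 1.3953, so t = 1.3953/0.05 = 27.907.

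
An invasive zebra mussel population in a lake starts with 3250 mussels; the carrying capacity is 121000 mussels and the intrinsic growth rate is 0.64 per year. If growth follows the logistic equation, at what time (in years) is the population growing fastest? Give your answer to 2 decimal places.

Logistic growth is fastest at N = K/2 = 60500.
A = (K − N₀)/N₀ = 36.231. Set K/(1 + A·e^(−rt)) = K/2 → A·e^(−rt) = 1.
e^(−0.64t) = 1/36.231 = 0.0276008, so t = ln(36.231)/0.64 = 3.5899/0.64 = 5.6092.

5.61 years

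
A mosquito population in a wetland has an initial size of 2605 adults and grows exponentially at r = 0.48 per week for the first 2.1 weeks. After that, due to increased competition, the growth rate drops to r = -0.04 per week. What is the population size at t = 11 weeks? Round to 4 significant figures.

5000 adults

Phase 1: N(2.1) = 2605·e^(0.48×2.1) = 2605·e^1.008 = 7138.
Phase 2 runs for 11 − 2.1 = 8.9 weeks at r = -0.04.
N(11) = 7138·e^(-0.04×8.9) = 7138·e^-0.356 = 4999.97.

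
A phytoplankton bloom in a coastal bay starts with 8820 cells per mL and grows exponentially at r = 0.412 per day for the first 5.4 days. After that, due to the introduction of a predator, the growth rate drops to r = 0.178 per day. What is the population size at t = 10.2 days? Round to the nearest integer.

Phase 1: N(5.4) = 8820·e^(0.412×5.4) = 8820·e^2.225 = 81599.4.
Phase 2 runs for 10.2 − 5.4 = 4.8 days at r = 0.178.
N(10.2) = 81599.4·e^(0.178×4.8) = 81599.4·e^0.8544 = 191756.

191756 cells per mL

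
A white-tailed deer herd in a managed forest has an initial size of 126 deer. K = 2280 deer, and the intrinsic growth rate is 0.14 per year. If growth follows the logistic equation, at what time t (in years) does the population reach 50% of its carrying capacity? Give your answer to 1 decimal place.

A = (K − N₀)/N₀ = (2280 − 126)/126 = 17.095.
Solve 2280/(1 + 17.095·e^(−0.14t)) = 1140: 1 + 17.095·e^(−0.14t) = 2, so e^(−0.14t) = 0.0584958.
−0.14·t = ln(0.0584958) = -2.8388, so t = 2.8388/0.14 = 20.277.

20.3 years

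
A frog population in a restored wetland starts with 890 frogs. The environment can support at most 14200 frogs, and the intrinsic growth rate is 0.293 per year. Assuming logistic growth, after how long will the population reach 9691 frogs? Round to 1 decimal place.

11.8 years

A = (K − N₀)/N₀ = (14200 − 890)/890 = 14.955.
Solve 14200/(1 + 14.955·e^(−0.293t)) = 9691: 1 + 14.955·e^(−0.293t) = 1.4653, so e^(−0.293t) = 0.0311117.
−0.293·t = ln(0.0311117) = -3.4702, so t = 3.4702/0.293 = 11.844.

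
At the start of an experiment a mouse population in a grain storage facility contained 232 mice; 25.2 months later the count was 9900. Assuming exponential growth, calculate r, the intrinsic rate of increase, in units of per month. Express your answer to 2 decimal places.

From N(t) = N₀·e^(rt): e^(r·25.2) = 9900/232 = 42.672.
r·25.2 = ln(42.672) = 3.7536, so r = 3.7536/25.2 = 0.14895.

0.15 per month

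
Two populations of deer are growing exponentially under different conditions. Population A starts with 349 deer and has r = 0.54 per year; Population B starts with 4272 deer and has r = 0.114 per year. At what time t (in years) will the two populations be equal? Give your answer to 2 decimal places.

5.88 years

Set 349·e^(0.54t) = 4272·e^(0.114t).
e^((0.54 − 0.114)t) = 4272/349 → e^(0.426·t) = 12.241.
0.426·t = ln(12.241) = 2.5048, so t = 2.5048/0.426 = 5.8797.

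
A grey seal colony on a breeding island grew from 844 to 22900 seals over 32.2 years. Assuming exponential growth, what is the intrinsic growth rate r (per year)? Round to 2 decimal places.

From N(t) = N₀·e^(rt): e^(r·32.2) = 22900/844 = 27.133.
r·32.2 = ln(27.133) = 3.3007, so r = 3.3007/32.2 = 0.10251.

0.10 per year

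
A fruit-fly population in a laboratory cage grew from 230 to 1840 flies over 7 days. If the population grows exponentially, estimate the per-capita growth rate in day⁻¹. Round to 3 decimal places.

From N(t) = N₀·e^(rt): e^(r·7) = 1840/230 = 8.
r·7 = ln(8) = 2.0794, so r = 2.0794/7 = 0.29706.

0.297 per day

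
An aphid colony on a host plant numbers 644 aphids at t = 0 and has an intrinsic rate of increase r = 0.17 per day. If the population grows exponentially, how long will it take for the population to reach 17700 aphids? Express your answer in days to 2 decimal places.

19.49 days

Set N₀·e^(rt) = 17700: e^(0.17·t) = 17700/644 = 27.484.
0.17·t = ln(27.484) = 3.3136, so t = 3.3136/0.17 = 19.492.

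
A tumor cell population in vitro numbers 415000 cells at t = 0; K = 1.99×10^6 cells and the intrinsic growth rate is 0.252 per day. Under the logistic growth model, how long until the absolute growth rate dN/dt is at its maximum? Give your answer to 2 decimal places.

Logistic growth is fastest at N = K/2 = 995000.
A = (K − N₀)/N₀ = 3.7952. Set K/(1 + A·e^(−rt)) = K/2 → A·e^(−rt) = 1.
e^(−0.252t) = 1/3.7952 = 0.263492, so t = ln(3.7952)/0.252 = 1.3337/0.252 = 5.2926.

5.29 days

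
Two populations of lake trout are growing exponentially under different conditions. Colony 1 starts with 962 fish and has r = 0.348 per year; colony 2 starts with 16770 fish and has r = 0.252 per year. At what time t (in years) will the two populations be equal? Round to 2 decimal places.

29.77 years

Set 962·e^(0.348t) = 16770·e^(0.252t).
e^((0.348 − 0.252)t) = 16770/962 → e^(0.096·t) = 17.432.
0.096·t = ln(17.432) = 2.8583, so t = 2.8583/0.096 = 29.774.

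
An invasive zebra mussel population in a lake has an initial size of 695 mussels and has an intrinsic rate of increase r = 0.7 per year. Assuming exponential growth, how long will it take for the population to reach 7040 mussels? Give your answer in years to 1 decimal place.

3.3 years

Set N₀·e^(rt) = 7040: e^(0.7·t) = 7040/695 = 10.129.
0.7·t = ln(10.129) = 2.3155, so t = 2.3155/0.7 = 3.3078.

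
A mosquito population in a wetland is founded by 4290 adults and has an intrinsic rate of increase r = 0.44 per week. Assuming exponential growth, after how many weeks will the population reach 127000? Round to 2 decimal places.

7.70 weeks

Set N₀·e^(rt) = 127000: e^(0.44·t) = 127000/4290 = 29.604.
0.44·t = ln(29.604) = 3.3879, so t = 3.3879/0.44 = 7.6998.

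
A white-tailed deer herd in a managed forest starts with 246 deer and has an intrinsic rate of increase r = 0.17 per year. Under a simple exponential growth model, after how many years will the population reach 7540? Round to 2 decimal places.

Set N₀·e^(rt) = 7540: e^(0.17·t) = 7540/246 = 30.65.
0.17·t = ln(30.65) = 3.4226, so t = 3.4226/0.17 = 20.133.

20.13 years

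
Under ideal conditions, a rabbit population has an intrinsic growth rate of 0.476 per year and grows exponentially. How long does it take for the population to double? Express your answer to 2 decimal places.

Doubling time t_d = ln(2)/r = 0.6931/0.476 = 1.4562.

1.46 years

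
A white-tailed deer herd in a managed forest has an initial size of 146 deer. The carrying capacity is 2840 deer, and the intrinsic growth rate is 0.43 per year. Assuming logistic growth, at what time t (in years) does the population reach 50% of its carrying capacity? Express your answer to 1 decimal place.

A = (K − N₀)/N₀ = (2840 − 146)/146 = 18.452.
Solve 2840/(1 + 18.452·e^(−0.43t)) = 1420: 1 + 18.452·e^(−0.43t) = 2, so e^(−0.43t) = 0.0541945.
−0.43·t = ln(0.0541945) = -2.9152, so t = 2.9152/0.43 = 6.7795.

6.8 years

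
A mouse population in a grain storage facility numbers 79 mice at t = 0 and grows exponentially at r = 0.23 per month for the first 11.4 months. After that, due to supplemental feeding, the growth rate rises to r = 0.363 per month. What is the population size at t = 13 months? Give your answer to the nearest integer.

Phase 1: N(11.4) = 79·e^(0.23×11.4) = 79·e^2.622 = 1087.29.
Phase 2 runs for 13 − 11.4 = 1.6 months at r = 0.363.
N(13) = 1087.29·e^(0.363×1.6) = 1087.29·e^0.5808 = 1943.5.

1944 mice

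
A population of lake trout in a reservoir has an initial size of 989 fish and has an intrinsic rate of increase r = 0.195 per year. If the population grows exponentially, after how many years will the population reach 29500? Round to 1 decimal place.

Set N₀·e^(rt) = 29500: e^(0.195·t) = 29500/989 = 29.828.
0.195·t = ln(29.828) = 3.3955, so t = 3.3955/0.195 = 17.413.

17.4 years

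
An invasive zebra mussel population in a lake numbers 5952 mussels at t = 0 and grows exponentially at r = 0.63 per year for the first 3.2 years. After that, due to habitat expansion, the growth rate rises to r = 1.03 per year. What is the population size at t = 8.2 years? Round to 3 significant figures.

7710000 mussels

Phase 1: N(3.2) = 5952·e^(0.63×3.2) = 5952·e^2.016 = 44689.
Phase 2 runs for 8.2 − 3.2 = 5 years at r = 1.03.
N(8.2) = 44689·e^(1.03×5) = 44689·e^5.15 = 7.70579×10^6.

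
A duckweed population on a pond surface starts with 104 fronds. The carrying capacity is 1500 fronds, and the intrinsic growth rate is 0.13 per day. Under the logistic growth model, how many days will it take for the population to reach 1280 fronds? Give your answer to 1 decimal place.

33.5 days

A = (K − N₀)/N₀ = (1500 − 104)/104 = 13.423.
Solve 1500/(1 + 13.423·e^(−0.13t)) = 1280: 1 + 13.423·e^(−0.13t) = 1.1719, so e^(−0.13t) = 0.0128044.
−0.13·t = ln(0.0128044) = -4.358, so t = 4.358/0.13 = 33.523.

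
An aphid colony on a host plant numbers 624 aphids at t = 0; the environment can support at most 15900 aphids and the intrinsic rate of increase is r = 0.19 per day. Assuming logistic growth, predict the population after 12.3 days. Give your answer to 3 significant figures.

4720 aphids

A = (K − N₀)/N₀ = (15900 − 624)/624 = 24.481.
N(t) = K/(1 + A·e^(−rt)) = 15900/(1 + 24.481×e^(−0.19×12.3)).
e^(−2.337) = 0.096617; denominator = 1 + 24.481×0.096617 = 3.3653.
N = 15900/3.3653 = 4724.75.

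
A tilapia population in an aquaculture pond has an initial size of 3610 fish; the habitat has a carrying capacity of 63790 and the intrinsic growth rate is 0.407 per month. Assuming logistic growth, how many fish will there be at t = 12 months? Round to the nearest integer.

56645 fish

A = (K − N₀)/N₀ = (63790 − 3610)/3610 = 16.67.
N(t) = K/(1 + A·e^(−rt)) = 63790/(1 + 16.67×e^(−0.407×12)).
e^(−4.884) = 0.0075667; denominator = 1 + 16.67×0.0075667 = 1.1261.
N = 63790/1.1261 = 56644.9.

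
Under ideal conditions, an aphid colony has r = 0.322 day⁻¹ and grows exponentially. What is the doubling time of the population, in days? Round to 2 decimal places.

Doubling time t_d = ln(2)/r = 0.6931/0.322 = 2.1526.

2.15 days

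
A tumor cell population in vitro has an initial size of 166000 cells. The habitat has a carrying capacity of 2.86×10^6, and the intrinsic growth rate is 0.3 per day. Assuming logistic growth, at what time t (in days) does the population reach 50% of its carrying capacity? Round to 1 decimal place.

9.3 days

A = (K − N₀)/N₀ = (2.86×10^6 − 166000)/166000 = 16.229.
Solve 2.86×10^6/(1 + 16.229·e^(−0.3t)) = 1.43×10^6: 1 + 16.229·e^(−0.3t) = 2, so e^(−0.3t) = 0.0616184.
−0.3·t = ln(0.0616184) = -2.7868, so t = 2.7868/0.3 = 9.2893.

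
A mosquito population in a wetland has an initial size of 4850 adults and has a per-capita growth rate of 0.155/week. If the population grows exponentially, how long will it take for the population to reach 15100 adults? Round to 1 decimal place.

7.3 weeks

Set N₀·e^(rt) = 15100: e^(0.155·t) = 15100/4850 = 3.1134.
0.155·t = ln(3.1134) = 1.1357, so t = 1.1357/0.155 = 7.3272.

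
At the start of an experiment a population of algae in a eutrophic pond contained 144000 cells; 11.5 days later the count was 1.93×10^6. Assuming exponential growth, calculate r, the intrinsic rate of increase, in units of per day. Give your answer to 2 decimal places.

0.23 per day

From N(t) = N₀·e^(rt): e^(r·11.5) = 1.93×10^6/144000 = 13.403.
r·11.5 = ln(13.403) = 2.5955, so r = 2.5955/11.5 = 0.22569.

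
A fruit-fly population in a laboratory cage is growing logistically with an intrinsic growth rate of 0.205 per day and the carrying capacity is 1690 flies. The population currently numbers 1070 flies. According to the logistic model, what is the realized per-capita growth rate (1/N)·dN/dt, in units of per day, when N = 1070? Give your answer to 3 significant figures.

0.0752 per day

(1/N)·dN/dt = r(1 − N/K) = 0.205 × (1 − 1070/1690).
= 0.205 × 0.36686 = 0.075207.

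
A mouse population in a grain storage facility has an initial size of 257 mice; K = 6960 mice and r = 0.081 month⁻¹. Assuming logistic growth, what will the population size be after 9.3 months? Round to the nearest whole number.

524 mice

A = (K − N₀)/N₀ = (6960 − 257)/257 = 26.082.
N(t) = K/(1 + A·e^(−rt)) = 6960/(1 + 26.082×e^(−0.081×9.3)).
e^(−0.7533) = 0.47081; denominator = 1 + 26.082×0.47081 = 13.28.
N = 6960/13.28 = 524.115.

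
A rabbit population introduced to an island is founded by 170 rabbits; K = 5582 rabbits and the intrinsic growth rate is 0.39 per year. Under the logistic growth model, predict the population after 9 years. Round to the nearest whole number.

2860 rabbits

A = (K − N₀)/N₀ = (5582 − 170)/170 = 31.835.
N(t) = K/(1 + A·e^(−rt)) = 5582/(1 + 31.835×e^(−0.39×9)).
e^(−3.51) = 0.029897; denominator = 1 + 31.835×0.029897 = 1.9518.
N = 5582/1.9518 = 2859.96.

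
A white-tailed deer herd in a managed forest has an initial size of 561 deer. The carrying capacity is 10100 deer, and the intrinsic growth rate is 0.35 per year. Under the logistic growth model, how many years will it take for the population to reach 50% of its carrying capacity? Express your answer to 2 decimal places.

8.10 years

A = (K − N₀)/N₀ = (10100 − 561)/561 = 17.004.
Solve 10100/(1 + 17.004·e^(−0.35t)) = 5050: 1 + 17.004·e^(−0.35t) = 2, so e^(−0.35t) = 0.0588112.
−0.35·t = ln(0.0588112) = -2.8334, so t = 2.8334/0.35 = 8.0955.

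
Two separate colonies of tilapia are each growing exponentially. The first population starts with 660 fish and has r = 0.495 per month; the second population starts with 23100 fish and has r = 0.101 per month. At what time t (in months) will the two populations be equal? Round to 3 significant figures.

Set 660·e^(0.495t) = 23100·e^(0.101t).
e^((0.495 − 0.101)t) = 23100/660 → e^(0.394·t) = 35.
0.394·t = ln(35) = 3.5553, so t = 3.5553/0.394 = 9.0237.

9.02 months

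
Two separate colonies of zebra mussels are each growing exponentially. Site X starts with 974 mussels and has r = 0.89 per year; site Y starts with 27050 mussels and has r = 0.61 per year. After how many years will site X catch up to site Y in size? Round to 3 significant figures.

Set 974·e^(0.89t) = 27050·e^(0.61t).
e^((0.89 − 0.61)t) = 27050/974 → e^(0.28·t) = 27.772.
0.28·t = ln(27.772) = 3.324, so t = 3.324/0.28 = 11.872.

11.9 years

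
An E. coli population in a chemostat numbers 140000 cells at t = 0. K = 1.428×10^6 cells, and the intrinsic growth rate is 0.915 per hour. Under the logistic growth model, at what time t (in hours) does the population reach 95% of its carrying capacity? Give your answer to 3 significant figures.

5.64 hours

A = (K − N₀)/N₀ = (1.428×10^6 − 140000)/140000 = 9.2.
Solve 1.428×10^6/(1 + 9.2·e^(−0.915t)) = 1.3566×10^6: 1 + 9.2·e^(−0.915t) = 1.0526, so e^(−0.915t) = 0.00572082.
−0.915·t = ln(0.00572082) = -5.1636, so t = 5.1636/0.915 = 5.6433.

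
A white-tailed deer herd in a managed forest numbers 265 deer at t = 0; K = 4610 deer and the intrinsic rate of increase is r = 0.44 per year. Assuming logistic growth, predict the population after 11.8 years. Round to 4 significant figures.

A = (K − N₀)/N₀ = (4610 − 265)/265 = 16.396.
N(t) = K/(1 + A·e^(−rt)) = 4610/(1 + 16.396×e^(−0.44×11.8)).
e^(−5.192) = 0.0055609; denominator = 1 + 16.396×0.0055609 = 1.0912.
N = 4610/1.0912 = 4224.79.

4225 deer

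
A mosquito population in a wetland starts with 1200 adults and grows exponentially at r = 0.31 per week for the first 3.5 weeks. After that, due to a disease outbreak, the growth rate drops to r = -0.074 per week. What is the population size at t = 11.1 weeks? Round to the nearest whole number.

Phase 1: N(3.5) = 1200·e^(0.31×3.5) = 1200·e^1.085 = 3551.33.
Phase 2 runs for 11.1 − 3.5 = 7.6 weeks at r = -0.074.
N(11.1) = 3551.33·e^(-0.074×7.6) = 3551.33·e^-0.5624 = 2023.69.

2024 adults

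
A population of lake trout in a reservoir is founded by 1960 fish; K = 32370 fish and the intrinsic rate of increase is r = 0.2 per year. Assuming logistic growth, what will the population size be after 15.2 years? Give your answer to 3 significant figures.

18600 fish

A = (K − N₀)/N₀ = (32370 − 1960)/1960 = 15.515.
N(t) = K/(1 + A·e^(−rt)) = 32370/(1 + 15.515×e^(−0.2×15.2)).
e^(−3.04) = 0.047835; denominator = 1 + 15.515×0.047835 = 1.7422.
N = 32370/1.7422 = 18580.2.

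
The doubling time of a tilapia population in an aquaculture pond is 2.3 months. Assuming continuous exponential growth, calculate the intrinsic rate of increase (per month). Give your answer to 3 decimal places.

r = ln(2)/t_d = 0.6931/2.3 = 0.30137.

0.301 per month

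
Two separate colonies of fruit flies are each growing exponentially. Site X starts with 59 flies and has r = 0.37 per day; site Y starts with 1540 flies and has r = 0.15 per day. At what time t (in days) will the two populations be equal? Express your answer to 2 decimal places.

Set 59·e^(0.37t) = 1540·e^(0.15t).
e^((0.37 − 0.15)t) = 1540/59 → e^(0.22·t) = 26.102.
0.22·t = ln(26.102) = 3.262, so t = 3.262/0.22 = 14.827.

14.83 days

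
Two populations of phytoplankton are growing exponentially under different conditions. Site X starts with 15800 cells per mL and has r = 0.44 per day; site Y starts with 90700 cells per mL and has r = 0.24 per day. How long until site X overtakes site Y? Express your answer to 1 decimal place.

Set 15800·e^(0.44t) = 90700·e^(0.24t).
e^((0.44 − 0.24)t) = 90700/15800 → e^(0.2·t) = 5.7405.
0.2·t = ln(5.7405) = 1.7475, so t = 1.7475/0.2 = 8.7377.

8.7 days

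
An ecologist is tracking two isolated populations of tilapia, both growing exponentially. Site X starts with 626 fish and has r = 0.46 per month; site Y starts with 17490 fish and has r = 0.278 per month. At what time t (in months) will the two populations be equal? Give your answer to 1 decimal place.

Set 626·e^(0.46t) = 17490·e^(0.278t).
e^((0.46 − 0.278)t) = 17490/626 → e^(0.182·t) = 27.939.
0.182·t = ln(27.939) = 3.33, so t = 3.33/0.182 = 18.297.

18.3 months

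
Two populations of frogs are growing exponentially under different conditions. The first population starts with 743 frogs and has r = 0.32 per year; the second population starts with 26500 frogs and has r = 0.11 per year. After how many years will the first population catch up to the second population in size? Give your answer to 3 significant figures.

17.0 years

Set 743·e^(0.32t) = 26500·e^(0.11t).
e^((0.32 − 0.11)t) = 26500/743 → e^(0.21·t) = 35.666.
0.21·t = ln(35.666) = 3.5742, so t = 3.5742/0.21 = 17.02.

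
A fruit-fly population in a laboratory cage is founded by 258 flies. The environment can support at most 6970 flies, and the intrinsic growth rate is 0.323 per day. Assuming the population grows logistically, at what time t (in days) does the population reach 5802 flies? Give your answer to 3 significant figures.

15.1 days

A = (K − N₀)/N₀ = (6970 − 258)/258 = 26.016.
Solve 6970/(1 + 26.016·e^(−0.323t)) = 5802: 1 + 26.016·e^(−0.323t) = 1.2013, so e^(−0.323t) = 0.00773807.
−0.323·t = ln(0.00773807) = -4.8616, so t = 4.8616/0.323 = 15.051.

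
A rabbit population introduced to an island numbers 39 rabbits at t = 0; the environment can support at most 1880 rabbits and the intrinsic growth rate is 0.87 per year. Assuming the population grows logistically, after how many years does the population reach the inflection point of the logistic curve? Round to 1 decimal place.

4.4 years

Logistic growth is fastest at N = K/2 = 940.
A = (K − N₀)/N₀ = 47.205. Set K/(1 + A·e^(−rt)) = K/2 → A·e^(−rt) = 1.
e^(−0.87t) = 1/47.205 = 0.0211841, so t = ln(47.205)/0.87 = 3.8545/0.87 = 4.4305.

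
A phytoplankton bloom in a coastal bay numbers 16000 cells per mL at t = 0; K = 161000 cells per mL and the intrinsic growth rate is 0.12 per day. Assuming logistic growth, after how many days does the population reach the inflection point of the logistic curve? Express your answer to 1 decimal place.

18.4 days

Logistic growth is fastest at N = K/2 = 80500.
A = (K − N₀)/N₀ = 9.0625. Set K/(1 + A·e^(−rt)) = K/2 → A·e^(−rt) = 1.
e^(−0.12t) = 1/9.0625 = 0.110345, so t = ln(9.0625)/0.12 = 2.2041/0.12 = 18.368.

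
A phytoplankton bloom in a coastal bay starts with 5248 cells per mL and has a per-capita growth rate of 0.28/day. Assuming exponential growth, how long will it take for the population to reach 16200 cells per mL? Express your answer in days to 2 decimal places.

Set N₀·e^(rt) = 16200: e^(0.28·t) = 16200/5248 = 3.0869.
0.28·t = ln(3.0869) = 1.1272, so t = 1.1272/0.28 = 4.0256.

4.03 days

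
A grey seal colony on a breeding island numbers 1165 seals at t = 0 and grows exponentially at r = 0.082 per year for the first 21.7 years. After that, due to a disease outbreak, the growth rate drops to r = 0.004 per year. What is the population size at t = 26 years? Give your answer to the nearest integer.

Phase 1: N(21.7) = 1165·e^(0.082×21.7) = 1165·e^1.779 = 6904.14.
Phase 2 runs for 26 − 21.7 = 4.3 years at r = 0.004.
N(26) = 6904.14·e^(0.004×4.3) = 6904.14·e^0.0172 = 7023.92.

7024 seals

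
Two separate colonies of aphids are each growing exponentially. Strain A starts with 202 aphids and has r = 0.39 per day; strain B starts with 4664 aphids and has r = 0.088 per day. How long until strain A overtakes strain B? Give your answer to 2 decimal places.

Set 202·e^(0.39t) = 4664·e^(0.088t).
e^((0.39 − 0.088)t) = 4664/202 → e^(0.302·t) = 23.089.
0.302·t = ln(23.089) = 3.1394, so t = 3.1394/0.302 = 10.395.

10.40 days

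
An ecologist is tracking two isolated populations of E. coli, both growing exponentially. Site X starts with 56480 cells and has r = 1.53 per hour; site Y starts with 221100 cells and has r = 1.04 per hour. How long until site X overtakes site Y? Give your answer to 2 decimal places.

Set 56480·e^(1.53t) = 221100·e^(1.04t).
e^((1.53 − 1.04)t) = 221100/56480 → e^(0.49·t) = 3.9147.
0.49·t = ln(3.9147) = 1.3647, so t = 1.3647/0.49 = 2.7852.

2.79 hours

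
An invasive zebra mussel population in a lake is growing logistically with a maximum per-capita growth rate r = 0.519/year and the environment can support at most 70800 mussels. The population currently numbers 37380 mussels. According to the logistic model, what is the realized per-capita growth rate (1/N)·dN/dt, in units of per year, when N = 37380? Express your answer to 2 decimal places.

0.24 per year

(1/N)·dN/dt = r(1 − N/K) = 0.519 × (1 − 37380/70800).
= 0.519 × 0.47203 = 0.24499.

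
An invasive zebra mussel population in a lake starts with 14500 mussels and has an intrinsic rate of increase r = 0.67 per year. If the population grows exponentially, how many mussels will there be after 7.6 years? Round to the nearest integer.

N(t) = N₀·e^(rt) = 14500 × e^(0.67×7.6) = 14500 × e^5.092.
e^5.092 ≈ 162.71, so N ≈ 14500 × 162.71 = 2.359367×10^6.

2359367 mussels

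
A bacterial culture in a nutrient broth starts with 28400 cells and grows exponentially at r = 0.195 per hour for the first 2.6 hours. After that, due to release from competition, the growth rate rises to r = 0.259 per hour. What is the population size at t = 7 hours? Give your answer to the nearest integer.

147376 cells

Phase 1: N(2.6) = 28400·e^(0.195×2.6) = 28400·e^0.507 = 47152.6.
Phase 2 runs for 7 − 2.6 = 4.4 hours at r = 0.259.
N(7) = 47152.6·e^(0.259×4.4) = 47152.6·e^1.14 = 147376.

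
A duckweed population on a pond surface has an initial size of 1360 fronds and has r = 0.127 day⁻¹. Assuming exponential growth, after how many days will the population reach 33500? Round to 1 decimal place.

25.2 days

Set N₀·e^(rt) = 33500: e^(0.127·t) = 33500/1360 = 24.632.
0.127·t = ln(24.632) = 3.2041, so t = 3.2041/0.127 = 25.229.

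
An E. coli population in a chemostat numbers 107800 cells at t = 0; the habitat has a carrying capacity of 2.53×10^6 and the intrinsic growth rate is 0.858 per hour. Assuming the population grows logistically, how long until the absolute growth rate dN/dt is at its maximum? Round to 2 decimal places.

Logistic growth is fastest at N = K/2 = 1.265×10^6.
A = (K − N₀)/N₀ = 22.469. Set K/(1 + A·e^(−rt)) = K/2 → A·e^(−rt) = 1.
e^(−0.858t) = 1/22.469 = 0.044505, so t = ln(22.469)/0.858 = 3.1122/0.858 = 3.6272.

3.63 hours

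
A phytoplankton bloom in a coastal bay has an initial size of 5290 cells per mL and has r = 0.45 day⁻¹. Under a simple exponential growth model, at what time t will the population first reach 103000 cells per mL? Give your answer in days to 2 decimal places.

Set N₀·e^(rt) = 103000: e^(0.45·t) = 103000/5290 = 19.471.
0.45·t = ln(19.471) = 2.9689, so t = 2.9689/0.45 = 6.5976.

6.60 days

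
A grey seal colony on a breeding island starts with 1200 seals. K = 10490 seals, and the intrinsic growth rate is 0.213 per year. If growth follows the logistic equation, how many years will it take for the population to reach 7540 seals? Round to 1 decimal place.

A = (K − N₀)/N₀ = (10490 − 1200)/1200 = 7.7417.
Solve 10490/(1 + 7.7417·e^(−0.213t)) = 7540: 1 + 7.7417·e^(−0.213t) = 1.3912, so e^(−0.213t) = 0.0505378.
−0.213·t = ln(0.0505378) = -2.985, so t = 2.985/0.213 = 14.014.

14.0 years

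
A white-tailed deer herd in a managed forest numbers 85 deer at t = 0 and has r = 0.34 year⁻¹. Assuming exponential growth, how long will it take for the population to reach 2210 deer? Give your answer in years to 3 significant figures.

Set N₀·e^(rt) = 2210: e^(0.34·t) = 2210/85 = 26.
0.34·t = ln(26) = 3.2581, so t = 3.2581/0.34 = 9.5826.

9.58 years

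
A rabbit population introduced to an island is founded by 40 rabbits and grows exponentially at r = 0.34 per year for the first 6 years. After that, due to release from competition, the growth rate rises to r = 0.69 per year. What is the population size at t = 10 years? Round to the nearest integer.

Phase 1: N(6) = 40·e^(0.34×6) = 40·e^2.04 = 307.624.
Phase 2 runs for 10 − 6 = 4 years at r = 0.69.
N(10) = 307.624·e^(0.69×4) = 307.624·e^2.76 = 4860.42.

4860 rabbits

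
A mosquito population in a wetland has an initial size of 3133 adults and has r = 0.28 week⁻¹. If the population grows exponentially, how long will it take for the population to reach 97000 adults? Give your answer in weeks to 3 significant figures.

12.3 weeks

Set N₀·e^(rt) = 97000: e^(0.28·t) = 97000/3133 = 30.961.
0.28·t = ln(30.961) = 3.4327, so t = 3.4327/0.28 = 12.26.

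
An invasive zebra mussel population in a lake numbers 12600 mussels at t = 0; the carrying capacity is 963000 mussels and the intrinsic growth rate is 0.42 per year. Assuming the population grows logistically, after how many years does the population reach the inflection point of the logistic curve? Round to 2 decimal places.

10.29 years

Logistic growth is fastest at N = K/2 = 481500.
A = (K − N₀)/N₀ = 75.429. Set K/(1 + A·e^(−rt)) = K/2 → A·e^(−rt) = 1.
e^(−0.42t) = 1/75.429 = 0.0132576, so t = ln(75.429)/0.42 = 4.3232/0.42 = 10.293.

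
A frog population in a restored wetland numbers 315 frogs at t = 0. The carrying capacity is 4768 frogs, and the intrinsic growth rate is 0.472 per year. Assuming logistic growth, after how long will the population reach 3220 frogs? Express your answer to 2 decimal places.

A = (K − N₀)/N₀ = (4768 − 315)/315 = 14.137.
Solve 4768/(1 + 14.137·e^(−0.472t)) = 3220: 1 + 14.137·e^(−0.472t) = 1.4807, so e^(−0.472t) = 0.0340074.
−0.472·t = ln(0.0340074) = -3.3812, so t = 3.3812/0.472 = 7.1635.

7.16 years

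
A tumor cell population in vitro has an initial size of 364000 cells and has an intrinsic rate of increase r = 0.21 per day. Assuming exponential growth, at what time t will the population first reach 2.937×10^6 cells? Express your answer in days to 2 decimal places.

Set N₀·e^(rt) = 2.937×10^6: e^(0.21·t) = 2.937×10^6/364000 = 8.0687.
0.21·t = ln(8.0687) = 2.088, so t = 2.088/0.21 = 9.9428.

9.94 days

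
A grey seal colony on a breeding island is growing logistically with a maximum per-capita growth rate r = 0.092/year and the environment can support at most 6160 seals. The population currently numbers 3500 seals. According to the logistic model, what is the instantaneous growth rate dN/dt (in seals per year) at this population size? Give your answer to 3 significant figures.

139 seals per year

dN/dt = rN(1 − N/K) = 0.092 × 3500 × (1 − 3500/6160).
1 − 3500/6160 = 0.43182; dN/dt = 0.092 × 3500 × 0.43182 = 139.05.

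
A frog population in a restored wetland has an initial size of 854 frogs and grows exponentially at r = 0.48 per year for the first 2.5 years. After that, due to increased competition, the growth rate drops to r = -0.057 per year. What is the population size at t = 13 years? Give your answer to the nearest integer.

Phase 1: N(2.5) = 854·e^(0.48×2.5) = 854·e^1.2 = 2835.38.
Phase 2 runs for 13 − 2.5 = 10.5 years at r = -0.057.
N(13) = 2835.38·e^(-0.057×10.5) = 2835.38·e^-0.5985 = 1558.43.

1558 frogs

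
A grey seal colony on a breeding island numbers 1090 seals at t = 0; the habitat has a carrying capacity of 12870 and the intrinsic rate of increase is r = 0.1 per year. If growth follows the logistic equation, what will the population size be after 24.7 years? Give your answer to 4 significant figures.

6724 seals

A = (K − N₀)/N₀ = (12870 − 1090)/1090 = 10.807.
N(t) = K/(1 + A·e^(−rt)) = 12870/(1 + 10.807×e^(−0.1×24.7)).
e^(−2.47) = 0.084585; denominator = 1 + 10.807×0.084585 = 1.9141.
N = 12870/1.9141 = 6723.66.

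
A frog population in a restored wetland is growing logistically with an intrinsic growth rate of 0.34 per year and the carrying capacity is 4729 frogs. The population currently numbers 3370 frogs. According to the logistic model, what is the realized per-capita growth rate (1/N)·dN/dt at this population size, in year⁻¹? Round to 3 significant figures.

0.0977 per year

(1/N)·dN/dt = r(1 − N/K) = 0.34 × (1 − 3370/4729).
= 0.34 × 0.28738 = 0.097708.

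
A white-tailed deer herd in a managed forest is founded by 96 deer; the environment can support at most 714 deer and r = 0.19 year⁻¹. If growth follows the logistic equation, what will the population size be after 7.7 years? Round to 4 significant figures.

286.7 deer

A = (K − N₀)/N₀ = (714 − 96)/96 = 6.4375.
N(t) = K/(1 + A·e^(−rt)) = 714/(1 + 6.4375×e^(−0.19×7.7)).
e^(−1.463) = 0.23154; denominator = 1 + 6.4375×0.23154 = 2.4905.
N = 714/2.4905 = 286.685.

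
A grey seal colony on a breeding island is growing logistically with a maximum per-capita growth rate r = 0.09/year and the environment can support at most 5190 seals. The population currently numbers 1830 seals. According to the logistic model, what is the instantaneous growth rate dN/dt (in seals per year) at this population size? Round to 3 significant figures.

107 seals per year

dN/dt = rN(1 − N/K) = 0.09 × 1830 × (1 − 1830/5190).
1 − 1830/5190 = 0.6474; dN/dt = 0.09 × 1830 × 0.6474 = 106.63.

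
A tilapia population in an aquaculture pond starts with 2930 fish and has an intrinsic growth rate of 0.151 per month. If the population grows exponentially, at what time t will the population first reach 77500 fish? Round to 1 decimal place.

Set N₀·e^(rt) = 77500: e^(0.151·t) = 77500/2930 = 26.451.
0.151·t = ln(26.451) = 3.2753, so t = 3.2753/0.151 = 21.691.

21.7 months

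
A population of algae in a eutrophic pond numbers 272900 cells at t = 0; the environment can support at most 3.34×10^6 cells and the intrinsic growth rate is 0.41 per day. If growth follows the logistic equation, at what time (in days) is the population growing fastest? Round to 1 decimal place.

Logistic growth is fastest at N = K/2 = 1.67×10^6.
A = (K − N₀)/N₀ = 11.239. Set K/(1 + A·e^(−rt)) = K/2 → A·e^(−rt) = 1.
e^(−0.41t) = 1/11.239 = 0.0889766, so t = ln(11.239)/0.41 = 2.4194/0.41 = 5.9009.

5.9 days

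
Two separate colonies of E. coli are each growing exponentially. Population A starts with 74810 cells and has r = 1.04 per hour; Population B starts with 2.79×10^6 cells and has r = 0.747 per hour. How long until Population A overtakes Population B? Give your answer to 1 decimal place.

12.4 hours

Set 74810·e^(1.04t) = 2.79×10^6·e^(0.747t).
e^((1.04 − 0.747)t) = 2.79×10^6/74810 → e^(0.293·t) = 37.294.
0.293·t = ln(37.294) = 3.6188, so t = 3.6188/0.293 = 12.351.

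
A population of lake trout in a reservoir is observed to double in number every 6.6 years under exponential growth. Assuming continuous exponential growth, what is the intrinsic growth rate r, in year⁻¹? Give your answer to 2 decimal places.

0.11 per year

r = ln(2)/t_d = 0.6931/6.6 = 0.10502.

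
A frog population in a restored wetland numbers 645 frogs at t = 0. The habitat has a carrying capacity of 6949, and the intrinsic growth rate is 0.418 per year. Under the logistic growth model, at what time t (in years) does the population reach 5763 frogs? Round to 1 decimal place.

A = (K − N₀)/N₀ = (6949 − 645)/645 = 9.7736.
Solve 6949/(1 + 9.7736·e^(−0.418t)) = 5763: 1 + 9.7736·e^(−0.418t) = 1.2058, so e^(−0.418t) = 0.0210562.
−0.418·t = ln(0.0210562) = -3.8606, so t = 3.8606/0.418 = 9.2358.

9.2 years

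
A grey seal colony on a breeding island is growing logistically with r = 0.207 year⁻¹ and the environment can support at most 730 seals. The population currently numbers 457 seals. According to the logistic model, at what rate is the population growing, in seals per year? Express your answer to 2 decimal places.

dN/dt = rN(1 − N/K) = 0.207 × 457 × (1 − 457/730).
1 − 457/730 = 0.37397; dN/dt = 0.207 × 457 × 0.37397 = 35.377.

35.38 seals per year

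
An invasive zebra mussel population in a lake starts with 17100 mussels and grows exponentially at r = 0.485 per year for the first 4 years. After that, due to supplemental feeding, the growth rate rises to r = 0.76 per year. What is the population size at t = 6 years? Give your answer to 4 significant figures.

544100 mussels

Phase 1: N(4) = 17100·e^(0.485×4) = 17100·e^1.94 = 118995.
Phase 2 runs for 6 − 4 = 2 years at r = 0.76.
N(6) = 118995·e^(0.76×2) = 118995·e^1.52 = 544070.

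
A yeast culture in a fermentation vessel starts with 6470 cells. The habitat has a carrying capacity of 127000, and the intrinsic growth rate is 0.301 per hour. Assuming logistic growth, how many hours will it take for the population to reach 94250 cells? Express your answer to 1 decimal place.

13.2 hours

A = (K − N₀)/N₀ = (127000 − 6470)/6470 = 18.629.
Solve 127000/(1 + 18.629·e^(−0.301t)) = 94250: 1 + 18.629·e^(−0.301t) = 1.3475, so e^(−0.301t) = 0.0186526.
−0.301·t = ln(0.0186526) = -3.9818, so t = 3.9818/0.301 = 13.228.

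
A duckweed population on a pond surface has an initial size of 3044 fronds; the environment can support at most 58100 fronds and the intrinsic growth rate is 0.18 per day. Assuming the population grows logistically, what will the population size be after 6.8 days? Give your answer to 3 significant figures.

A = (K − N₀)/N₀ = (58100 − 3044)/3044 = 18.087.
N(t) = K/(1 + A·e^(−rt)) = 58100/(1 + 18.087×e^(−0.18×6.8)).
e^(−1.224) = 0.29405; denominator = 1 + 18.087×0.29405 = 6.3184.
N = 58100/6.3184 = 9195.32.

9200 fronds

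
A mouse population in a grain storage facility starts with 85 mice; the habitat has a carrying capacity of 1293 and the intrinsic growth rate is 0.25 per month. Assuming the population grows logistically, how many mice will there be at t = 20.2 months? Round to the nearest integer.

A = (K − N₀)/N₀ = (1293 − 85)/85 = 14.212.
N(t) = K/(1 + A·e^(−rt)) = 1293/(1 + 14.212×e^(−0.25×20.2)).
e^(−5.05) = 0.0064093; denominator = 1 + 14.212×0.0064093 = 1.0911.
N = 1293/1.0911 = 1185.06.

1185 mice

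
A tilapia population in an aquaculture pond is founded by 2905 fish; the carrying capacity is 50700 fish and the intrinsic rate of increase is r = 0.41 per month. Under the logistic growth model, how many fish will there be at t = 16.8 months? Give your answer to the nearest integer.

49863 fish

A = (K − N₀)/N₀ = (50700 − 2905)/2905 = 16.453.
N(t) = K/(1 + A·e^(−rt)) = 50700/(1 + 16.453×e^(−0.41×16.8)).
e^(−6.888) = 0.00102; denominator = 1 + 16.453×0.00102 = 1.0168.
N = 50700/1.0168 = 49863.2.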